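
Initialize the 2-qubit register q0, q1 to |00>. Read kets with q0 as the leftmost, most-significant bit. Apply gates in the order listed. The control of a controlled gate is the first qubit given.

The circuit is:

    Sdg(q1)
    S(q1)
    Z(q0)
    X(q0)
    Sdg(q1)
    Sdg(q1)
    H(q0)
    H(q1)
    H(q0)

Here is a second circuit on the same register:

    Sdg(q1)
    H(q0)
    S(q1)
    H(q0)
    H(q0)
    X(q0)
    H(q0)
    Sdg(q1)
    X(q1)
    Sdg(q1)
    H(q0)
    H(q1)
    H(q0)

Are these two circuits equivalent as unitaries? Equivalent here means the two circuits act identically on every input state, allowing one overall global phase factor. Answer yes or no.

No: there is an input state on which the two circuits produce genuinely different outputs (not merely differing by a phase).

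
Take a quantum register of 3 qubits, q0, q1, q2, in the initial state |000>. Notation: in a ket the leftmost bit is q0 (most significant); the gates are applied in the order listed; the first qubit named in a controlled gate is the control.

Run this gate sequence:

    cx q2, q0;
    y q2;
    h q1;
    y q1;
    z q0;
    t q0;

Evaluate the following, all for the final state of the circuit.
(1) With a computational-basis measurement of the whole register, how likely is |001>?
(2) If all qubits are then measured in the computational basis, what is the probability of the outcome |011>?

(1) Outcome |001> occurs with probability 1/2.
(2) A full measurement returns |011> with probability 1/2.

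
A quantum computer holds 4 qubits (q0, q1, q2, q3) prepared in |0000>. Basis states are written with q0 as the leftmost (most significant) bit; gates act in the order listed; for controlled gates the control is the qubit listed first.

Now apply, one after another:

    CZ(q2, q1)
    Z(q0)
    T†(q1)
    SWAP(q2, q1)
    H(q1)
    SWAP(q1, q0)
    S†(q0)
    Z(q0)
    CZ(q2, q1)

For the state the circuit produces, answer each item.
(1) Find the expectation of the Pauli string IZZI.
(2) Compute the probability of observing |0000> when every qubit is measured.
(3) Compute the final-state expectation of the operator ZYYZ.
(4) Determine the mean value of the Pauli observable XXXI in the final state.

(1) In the final state, IZZI has expectation 1.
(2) The probability of measuring |0000> is 1/2.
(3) In the final state, ZYYZ has expectation 0.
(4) In the final state, XXXI has expectation 0.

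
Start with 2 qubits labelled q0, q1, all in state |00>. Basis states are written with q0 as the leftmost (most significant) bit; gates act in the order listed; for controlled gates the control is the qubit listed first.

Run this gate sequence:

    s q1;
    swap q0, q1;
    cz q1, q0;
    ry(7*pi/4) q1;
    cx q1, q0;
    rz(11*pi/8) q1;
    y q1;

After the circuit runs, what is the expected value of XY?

The expectation value of XY is sqrt(2)*(1 - exp(3*I*pi/4))*exp(I*pi/8)/4.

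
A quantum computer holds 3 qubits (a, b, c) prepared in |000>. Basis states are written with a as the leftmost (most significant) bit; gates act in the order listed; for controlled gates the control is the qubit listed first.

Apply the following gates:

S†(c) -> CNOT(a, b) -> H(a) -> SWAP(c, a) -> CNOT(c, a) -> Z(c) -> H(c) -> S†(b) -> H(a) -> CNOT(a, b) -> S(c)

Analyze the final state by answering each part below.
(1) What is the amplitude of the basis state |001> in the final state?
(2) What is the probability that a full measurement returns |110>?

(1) |001> carries amplitude sqrt(2)*I/2 in the final state.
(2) A full measurement returns |110> with probability 1/2.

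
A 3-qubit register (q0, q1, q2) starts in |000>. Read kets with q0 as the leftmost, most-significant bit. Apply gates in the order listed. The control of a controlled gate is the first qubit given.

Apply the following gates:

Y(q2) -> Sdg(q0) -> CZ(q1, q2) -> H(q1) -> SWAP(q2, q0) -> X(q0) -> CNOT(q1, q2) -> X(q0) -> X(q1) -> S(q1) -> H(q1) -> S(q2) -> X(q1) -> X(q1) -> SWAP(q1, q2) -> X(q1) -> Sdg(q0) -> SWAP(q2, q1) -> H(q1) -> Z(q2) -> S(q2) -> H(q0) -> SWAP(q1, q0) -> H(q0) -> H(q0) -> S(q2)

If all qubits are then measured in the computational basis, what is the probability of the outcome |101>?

The probability of measuring |101> is 1/4. Key observation: the block from step 24 through step 25 cancels to the identity and can be dropped.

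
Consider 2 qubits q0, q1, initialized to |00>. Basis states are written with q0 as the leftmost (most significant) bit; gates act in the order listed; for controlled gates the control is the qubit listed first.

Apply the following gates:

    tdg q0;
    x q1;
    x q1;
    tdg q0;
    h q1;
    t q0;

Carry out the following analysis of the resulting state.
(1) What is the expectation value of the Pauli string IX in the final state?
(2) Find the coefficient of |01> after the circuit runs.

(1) In the final state, IX has expectation 1.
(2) |01> carries amplitude sqrt(2)/2 in the final state.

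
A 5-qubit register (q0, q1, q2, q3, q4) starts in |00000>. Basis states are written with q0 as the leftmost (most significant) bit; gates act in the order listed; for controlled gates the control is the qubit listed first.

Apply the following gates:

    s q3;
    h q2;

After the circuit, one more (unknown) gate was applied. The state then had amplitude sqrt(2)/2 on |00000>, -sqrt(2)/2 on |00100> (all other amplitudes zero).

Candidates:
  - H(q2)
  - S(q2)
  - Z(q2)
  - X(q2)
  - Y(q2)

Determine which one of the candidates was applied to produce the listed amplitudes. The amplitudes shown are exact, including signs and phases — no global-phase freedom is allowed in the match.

It was Z(q2) that produced the state shown.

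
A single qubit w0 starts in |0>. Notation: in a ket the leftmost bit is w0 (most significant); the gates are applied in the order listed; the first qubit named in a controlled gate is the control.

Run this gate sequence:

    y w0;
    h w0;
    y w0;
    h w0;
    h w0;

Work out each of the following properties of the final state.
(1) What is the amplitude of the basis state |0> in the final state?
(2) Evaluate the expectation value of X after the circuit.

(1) The final state's coefficient on |0> equals -sqrt(2)/2.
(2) The observable X averages to 1.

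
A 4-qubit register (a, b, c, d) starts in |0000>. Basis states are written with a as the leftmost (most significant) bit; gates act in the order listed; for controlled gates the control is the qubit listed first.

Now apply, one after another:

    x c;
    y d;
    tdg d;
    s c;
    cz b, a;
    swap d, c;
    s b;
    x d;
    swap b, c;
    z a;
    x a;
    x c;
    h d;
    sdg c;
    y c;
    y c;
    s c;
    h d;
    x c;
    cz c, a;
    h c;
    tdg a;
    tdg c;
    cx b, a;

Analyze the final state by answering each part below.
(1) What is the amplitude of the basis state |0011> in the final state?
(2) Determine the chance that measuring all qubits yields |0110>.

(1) |0011> carries amplitude 0 in the final state. Key observation: steps 12-19 multiply out to the identity, so the circuit reduces to the remaining gates.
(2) The probability of measuring |0110> is 1/2.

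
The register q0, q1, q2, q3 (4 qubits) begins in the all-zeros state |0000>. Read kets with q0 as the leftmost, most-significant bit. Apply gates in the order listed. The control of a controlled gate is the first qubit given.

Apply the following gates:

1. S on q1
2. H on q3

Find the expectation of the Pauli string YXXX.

The observable YXXX averages to 0.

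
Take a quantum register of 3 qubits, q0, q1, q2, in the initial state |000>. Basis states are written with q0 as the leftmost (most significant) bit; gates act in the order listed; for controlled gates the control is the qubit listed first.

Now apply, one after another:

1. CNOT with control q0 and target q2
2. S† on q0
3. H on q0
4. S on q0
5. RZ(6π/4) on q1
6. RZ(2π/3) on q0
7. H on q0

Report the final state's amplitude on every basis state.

The resulting statevector has amplitude (-I + exp(I*pi/3))*exp(7*I*pi/12)/2 on |000>, -sqrt(6)/4 - sqrt(2)/4 on |100>, and 0 on every other basis state.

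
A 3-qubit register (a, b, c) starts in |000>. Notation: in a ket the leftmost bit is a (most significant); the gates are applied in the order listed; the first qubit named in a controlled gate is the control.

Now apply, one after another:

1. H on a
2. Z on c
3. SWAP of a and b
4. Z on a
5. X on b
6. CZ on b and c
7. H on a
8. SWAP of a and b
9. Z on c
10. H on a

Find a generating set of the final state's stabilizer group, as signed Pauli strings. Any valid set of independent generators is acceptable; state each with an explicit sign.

One valid set of independent stabilizer generators is +IXI, +ZII, +IIZ (any independent generating set of the same group is equally correct).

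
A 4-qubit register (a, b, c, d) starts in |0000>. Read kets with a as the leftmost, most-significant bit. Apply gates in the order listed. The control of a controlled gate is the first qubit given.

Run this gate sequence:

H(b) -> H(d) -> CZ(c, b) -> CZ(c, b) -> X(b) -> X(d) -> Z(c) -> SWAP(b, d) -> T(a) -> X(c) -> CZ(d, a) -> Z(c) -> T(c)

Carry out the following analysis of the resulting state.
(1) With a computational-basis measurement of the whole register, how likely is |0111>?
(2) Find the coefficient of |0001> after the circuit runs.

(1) The probability of measuring |0111> is 1/4.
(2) The amplitude on |0001> is 0.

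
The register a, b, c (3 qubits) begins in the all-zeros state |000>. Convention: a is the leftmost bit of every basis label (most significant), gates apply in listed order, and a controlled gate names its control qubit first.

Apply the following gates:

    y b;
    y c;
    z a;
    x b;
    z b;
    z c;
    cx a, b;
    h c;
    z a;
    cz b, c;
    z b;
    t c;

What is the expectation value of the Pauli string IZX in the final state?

The observable IZX averages to -sqrt(2)/2.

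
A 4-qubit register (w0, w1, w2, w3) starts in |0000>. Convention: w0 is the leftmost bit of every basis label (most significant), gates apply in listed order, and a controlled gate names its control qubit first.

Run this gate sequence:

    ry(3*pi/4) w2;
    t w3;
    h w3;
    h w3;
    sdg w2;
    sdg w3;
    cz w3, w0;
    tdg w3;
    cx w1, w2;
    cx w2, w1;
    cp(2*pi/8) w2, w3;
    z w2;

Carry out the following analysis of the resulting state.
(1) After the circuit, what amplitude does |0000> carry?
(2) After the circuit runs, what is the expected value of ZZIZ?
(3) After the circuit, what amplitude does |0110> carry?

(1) |0000> carries amplitude sqrt(2 - sqrt(2))/2 in the final state.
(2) In the final state, ZZIZ has expectation -sqrt(2)/2.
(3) The final state's coefficient on |0110> equals I*sqrt(sqrt(2) + 2)/2.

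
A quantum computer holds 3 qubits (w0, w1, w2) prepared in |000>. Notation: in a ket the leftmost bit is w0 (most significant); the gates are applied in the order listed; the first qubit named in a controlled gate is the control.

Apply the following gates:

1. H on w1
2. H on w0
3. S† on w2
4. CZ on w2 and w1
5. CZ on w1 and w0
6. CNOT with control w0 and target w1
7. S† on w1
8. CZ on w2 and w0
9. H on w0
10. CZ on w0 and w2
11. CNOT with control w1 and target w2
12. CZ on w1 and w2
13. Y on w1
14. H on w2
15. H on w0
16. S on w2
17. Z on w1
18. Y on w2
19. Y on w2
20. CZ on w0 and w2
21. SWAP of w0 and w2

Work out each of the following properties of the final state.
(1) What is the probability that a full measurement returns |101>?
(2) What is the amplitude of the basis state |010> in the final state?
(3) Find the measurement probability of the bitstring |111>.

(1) Outcome |101> occurs with probability 1/8.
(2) |010> carries amplitude -sqrt(2)*I/4 in the final state.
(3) The probability of measuring |111> is 1/8.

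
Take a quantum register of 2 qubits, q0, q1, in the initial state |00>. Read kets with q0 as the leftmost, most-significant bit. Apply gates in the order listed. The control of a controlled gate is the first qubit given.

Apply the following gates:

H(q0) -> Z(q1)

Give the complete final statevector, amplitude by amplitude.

After the circuit, the state carries amplitude sqrt(2)/2 on |00>, 0 on |01>, sqrt(2)/2 on |10>, 0 on |11>.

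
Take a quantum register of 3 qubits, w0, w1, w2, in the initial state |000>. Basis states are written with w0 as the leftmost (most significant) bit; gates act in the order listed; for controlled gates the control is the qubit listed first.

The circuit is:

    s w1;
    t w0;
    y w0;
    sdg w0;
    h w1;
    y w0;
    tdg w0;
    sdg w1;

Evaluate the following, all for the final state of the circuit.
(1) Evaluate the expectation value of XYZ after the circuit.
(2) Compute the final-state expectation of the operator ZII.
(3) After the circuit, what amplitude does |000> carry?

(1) The observable XYZ averages to 0.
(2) The observable ZII averages to 1.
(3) |000> carries amplitude -sqrt(2)*I/2 in the final state.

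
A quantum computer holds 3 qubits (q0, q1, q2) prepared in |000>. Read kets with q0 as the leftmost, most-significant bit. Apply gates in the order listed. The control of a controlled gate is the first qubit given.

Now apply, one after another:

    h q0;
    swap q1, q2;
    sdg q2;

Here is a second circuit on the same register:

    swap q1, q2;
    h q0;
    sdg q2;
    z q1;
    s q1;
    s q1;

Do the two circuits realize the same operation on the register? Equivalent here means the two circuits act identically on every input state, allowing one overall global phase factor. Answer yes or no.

Yes: on every input state the two circuits agree up to one overall phase factor.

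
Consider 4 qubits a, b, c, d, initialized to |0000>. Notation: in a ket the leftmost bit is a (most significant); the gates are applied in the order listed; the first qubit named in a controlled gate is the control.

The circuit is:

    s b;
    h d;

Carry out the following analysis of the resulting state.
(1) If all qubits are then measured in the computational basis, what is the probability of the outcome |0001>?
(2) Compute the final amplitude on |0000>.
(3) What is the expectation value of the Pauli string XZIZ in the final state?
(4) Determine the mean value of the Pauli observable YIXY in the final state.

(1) The probability of measuring |0001> is 1/2.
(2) |0000> carries amplitude sqrt(2)/2 in the final state.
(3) In the final state, XZIZ has expectation 0.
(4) The expectation value of YIXY is 0.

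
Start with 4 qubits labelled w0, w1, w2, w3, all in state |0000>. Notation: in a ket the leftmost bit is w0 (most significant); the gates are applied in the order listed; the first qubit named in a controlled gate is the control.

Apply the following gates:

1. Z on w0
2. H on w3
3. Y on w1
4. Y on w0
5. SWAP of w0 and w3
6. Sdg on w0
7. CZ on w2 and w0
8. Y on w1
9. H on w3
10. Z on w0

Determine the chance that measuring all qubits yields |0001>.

A full measurement returns |0001> with probability 1/4.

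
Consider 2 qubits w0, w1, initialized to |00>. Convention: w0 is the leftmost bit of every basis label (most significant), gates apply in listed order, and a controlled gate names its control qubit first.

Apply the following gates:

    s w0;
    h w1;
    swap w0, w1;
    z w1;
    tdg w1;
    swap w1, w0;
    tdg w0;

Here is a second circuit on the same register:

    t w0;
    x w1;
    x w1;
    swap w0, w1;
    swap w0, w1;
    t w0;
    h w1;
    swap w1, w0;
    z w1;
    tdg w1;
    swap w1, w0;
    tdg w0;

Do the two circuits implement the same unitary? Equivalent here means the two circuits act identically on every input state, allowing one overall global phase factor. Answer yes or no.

Yes, they are equivalent — the unitaries differ by at most a global phase.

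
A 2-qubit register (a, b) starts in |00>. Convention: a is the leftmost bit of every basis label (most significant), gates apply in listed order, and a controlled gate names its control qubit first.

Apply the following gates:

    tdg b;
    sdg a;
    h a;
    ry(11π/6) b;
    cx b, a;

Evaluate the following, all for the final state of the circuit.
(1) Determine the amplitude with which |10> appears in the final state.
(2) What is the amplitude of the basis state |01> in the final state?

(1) The final state's coefficient on |10> equals -sqrt(3)/4 - 1/4.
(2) |01> carries amplitude -1/4 + sqrt(3)/4 in the final state.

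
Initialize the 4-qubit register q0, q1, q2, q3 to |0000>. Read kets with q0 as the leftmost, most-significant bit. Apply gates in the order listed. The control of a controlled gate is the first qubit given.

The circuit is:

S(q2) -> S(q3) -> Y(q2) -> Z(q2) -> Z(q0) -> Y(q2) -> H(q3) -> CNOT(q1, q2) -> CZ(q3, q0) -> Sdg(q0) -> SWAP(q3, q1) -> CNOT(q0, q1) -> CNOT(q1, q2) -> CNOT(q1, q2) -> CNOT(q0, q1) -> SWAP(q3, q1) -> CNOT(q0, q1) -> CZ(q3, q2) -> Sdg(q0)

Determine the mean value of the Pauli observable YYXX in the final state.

The expectation value of YYXX is 0. Key observation: gates 11-16 undo each other exactly, leaving only the rest of the circuit to track.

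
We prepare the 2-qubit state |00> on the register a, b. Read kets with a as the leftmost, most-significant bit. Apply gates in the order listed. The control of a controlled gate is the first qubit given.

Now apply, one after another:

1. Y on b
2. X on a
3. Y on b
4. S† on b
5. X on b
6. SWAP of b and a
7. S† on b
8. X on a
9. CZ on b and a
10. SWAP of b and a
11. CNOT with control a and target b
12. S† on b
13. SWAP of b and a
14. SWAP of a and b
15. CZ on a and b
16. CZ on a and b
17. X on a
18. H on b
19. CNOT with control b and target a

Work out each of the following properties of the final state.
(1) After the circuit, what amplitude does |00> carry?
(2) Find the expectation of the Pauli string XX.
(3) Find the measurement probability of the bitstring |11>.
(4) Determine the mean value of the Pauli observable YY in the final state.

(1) The final state's coefficient on |00> equals -sqrt(2)/2.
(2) In the final state, XX has expectation -1.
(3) The probability of measuring |11> is 1/2.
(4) The expectation value of YY is 1.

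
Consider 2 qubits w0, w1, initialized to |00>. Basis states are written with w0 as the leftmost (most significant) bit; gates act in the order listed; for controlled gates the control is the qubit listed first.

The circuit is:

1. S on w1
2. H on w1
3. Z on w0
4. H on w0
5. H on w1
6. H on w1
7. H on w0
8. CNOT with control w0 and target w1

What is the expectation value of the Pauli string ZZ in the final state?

The expectation value of ZZ is 0. Key observation: steps 4-7 multiply out to the identity, so the circuit reduces to the remaining gates.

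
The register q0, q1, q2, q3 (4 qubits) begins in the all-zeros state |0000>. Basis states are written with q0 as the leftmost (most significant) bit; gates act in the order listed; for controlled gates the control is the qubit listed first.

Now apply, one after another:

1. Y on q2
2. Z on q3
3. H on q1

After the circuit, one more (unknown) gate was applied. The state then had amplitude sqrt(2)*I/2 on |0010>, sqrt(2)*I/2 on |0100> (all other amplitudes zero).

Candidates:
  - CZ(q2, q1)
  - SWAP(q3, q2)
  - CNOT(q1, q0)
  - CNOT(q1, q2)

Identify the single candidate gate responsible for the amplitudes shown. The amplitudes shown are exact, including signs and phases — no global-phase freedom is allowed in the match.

The applied gate was CNOT(q1, q2).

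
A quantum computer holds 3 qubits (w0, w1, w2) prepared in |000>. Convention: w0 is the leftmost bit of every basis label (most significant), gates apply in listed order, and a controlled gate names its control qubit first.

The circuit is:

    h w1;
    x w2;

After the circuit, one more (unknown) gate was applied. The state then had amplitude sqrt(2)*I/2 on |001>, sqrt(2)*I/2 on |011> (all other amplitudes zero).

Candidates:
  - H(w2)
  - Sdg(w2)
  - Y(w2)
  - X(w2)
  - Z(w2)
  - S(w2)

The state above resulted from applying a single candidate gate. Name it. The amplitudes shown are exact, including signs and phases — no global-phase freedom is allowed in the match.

It was S(w2) that produced the state shown.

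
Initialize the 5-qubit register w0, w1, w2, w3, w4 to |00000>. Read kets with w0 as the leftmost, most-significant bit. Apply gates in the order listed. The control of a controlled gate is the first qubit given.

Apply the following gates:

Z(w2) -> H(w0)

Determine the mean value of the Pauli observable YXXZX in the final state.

In the final state, YXXZX has expectation 0.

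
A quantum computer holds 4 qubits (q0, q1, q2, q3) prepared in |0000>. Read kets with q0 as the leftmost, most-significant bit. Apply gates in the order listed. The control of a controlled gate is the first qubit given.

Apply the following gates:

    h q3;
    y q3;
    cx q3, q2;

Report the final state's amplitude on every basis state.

After the circuit, the state carries amplitude -sqrt(2)*I/2 on |0000>, sqrt(2)*I/2 on |0011>, and 0 on every other basis state.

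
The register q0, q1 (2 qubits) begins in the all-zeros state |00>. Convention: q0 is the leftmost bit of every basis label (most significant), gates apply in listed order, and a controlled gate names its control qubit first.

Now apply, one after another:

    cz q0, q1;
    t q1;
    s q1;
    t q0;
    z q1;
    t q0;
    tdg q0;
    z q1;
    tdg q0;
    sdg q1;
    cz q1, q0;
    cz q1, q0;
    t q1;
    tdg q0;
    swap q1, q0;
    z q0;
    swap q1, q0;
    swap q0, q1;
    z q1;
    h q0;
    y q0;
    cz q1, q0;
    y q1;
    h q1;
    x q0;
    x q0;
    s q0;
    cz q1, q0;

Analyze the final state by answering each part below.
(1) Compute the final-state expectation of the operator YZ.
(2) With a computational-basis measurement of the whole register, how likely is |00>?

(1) The observable YZ averages to -1. Key observation: gates 3-10 undo each other exactly, leaving only the rest of the circuit to track.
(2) A full measurement returns |00> with probability 1/4.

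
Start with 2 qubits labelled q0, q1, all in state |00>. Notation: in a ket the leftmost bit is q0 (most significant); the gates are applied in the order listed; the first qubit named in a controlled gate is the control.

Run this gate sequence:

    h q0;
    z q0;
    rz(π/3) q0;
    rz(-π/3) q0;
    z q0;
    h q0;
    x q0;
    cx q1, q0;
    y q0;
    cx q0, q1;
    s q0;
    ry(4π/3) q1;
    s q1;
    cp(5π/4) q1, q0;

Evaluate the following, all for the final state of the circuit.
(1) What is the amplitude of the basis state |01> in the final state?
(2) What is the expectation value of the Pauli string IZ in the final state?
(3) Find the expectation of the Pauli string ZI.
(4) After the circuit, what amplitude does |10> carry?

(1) The amplitude on |01> is sqrt(3)/2. Key observation: the block from step 1 through step 6 cancels to the identity and can be dropped.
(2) In the final state, IZ has expectation -1/2.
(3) In the final state, ZI has expectation 1.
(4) The amplitude on |10> is 0.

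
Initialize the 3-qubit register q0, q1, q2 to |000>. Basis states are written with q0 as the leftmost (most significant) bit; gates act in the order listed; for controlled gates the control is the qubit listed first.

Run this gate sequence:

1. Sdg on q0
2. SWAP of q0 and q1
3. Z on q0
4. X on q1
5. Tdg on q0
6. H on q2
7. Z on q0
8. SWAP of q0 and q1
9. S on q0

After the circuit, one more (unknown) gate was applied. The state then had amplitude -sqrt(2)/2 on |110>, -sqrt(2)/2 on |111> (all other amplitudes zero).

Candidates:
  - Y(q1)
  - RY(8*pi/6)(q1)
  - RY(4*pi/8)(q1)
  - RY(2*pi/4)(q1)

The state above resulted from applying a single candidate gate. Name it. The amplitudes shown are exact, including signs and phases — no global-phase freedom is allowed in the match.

The unique candidate consistent with the amplitudes is Y(q1).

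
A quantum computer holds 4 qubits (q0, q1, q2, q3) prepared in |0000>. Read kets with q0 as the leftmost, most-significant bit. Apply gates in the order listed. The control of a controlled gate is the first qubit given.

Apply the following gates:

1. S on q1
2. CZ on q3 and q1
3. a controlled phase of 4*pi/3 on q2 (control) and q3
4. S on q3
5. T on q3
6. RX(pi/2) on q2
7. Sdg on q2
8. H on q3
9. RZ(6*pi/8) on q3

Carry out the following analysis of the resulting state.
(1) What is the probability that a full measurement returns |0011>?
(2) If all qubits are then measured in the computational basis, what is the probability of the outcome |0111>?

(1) The probability of measuring |0011> is 1/4.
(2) Outcome |0111> occurs with probability 0.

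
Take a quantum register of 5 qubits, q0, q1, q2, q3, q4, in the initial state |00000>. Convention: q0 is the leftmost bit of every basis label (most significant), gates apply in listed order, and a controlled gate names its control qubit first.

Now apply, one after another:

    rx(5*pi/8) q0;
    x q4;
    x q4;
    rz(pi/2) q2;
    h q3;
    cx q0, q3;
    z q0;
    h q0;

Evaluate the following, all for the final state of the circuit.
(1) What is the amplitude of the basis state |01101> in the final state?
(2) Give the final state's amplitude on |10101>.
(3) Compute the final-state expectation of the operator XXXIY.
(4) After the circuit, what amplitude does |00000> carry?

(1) The final state's coefficient on |01101> equals 0. Key observation: the block from step 2 through step 3 cancels to the identity and can be dropped.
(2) |10101> carries amplitude 0 in the final state.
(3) In the final state, XXXIY has expectation 0.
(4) |00000> carries amplitude (sin(5*pi/16) - I*cos(5*pi/16))*exp(I*pi/4)/2 in the final state.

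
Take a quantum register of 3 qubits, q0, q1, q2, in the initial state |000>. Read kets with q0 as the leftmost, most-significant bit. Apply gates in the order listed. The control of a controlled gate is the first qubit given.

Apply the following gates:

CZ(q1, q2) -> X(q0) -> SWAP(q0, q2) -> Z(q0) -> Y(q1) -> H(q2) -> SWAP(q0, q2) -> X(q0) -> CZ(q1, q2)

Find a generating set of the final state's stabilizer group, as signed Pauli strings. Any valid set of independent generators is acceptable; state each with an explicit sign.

One valid set of independent stabilizer generators is -XII, -IZI, +IIZ (any independent generating set of the same group is equally correct).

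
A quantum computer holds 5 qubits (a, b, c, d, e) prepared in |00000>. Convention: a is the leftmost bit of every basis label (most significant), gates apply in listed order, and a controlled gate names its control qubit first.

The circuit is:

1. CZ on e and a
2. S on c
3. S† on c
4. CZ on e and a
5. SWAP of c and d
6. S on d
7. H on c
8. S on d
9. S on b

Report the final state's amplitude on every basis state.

After the circuit, the state carries amplitude sqrt(2)/2 on |00000>, sqrt(2)/2 on |00100>, and 0 on every other basis state. Key observation: steps 1-4 multiply out to the identity, so the circuit reduces to the remaining gates.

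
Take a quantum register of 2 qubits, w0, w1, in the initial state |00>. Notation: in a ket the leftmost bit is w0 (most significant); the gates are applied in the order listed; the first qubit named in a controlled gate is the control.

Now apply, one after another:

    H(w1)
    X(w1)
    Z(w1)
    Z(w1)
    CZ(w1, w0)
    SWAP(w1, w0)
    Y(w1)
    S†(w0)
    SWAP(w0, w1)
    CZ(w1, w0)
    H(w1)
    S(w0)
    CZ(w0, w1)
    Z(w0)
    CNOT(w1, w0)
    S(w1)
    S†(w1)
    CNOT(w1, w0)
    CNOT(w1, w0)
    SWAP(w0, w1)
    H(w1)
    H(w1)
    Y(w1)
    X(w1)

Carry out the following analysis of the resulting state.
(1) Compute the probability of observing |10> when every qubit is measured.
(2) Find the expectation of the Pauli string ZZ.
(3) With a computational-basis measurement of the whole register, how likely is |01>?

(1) The probability of measuring |10> is 1/2. Key observation: gates 21-22 undo each other exactly, leaving only the rest of the circuit to track.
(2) The observable ZZ averages to -1.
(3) Outcome |01> occurs with probability 1/2.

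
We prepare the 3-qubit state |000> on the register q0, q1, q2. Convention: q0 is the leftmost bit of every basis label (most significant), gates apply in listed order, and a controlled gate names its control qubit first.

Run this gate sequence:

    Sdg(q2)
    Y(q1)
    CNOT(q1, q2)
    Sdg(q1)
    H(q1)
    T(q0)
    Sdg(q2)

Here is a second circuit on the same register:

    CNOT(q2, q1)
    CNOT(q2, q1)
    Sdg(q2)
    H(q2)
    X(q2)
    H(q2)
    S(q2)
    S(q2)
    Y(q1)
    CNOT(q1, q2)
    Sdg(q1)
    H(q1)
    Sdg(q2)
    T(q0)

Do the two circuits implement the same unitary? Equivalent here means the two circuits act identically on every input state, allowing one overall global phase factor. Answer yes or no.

Yes, they are equivalent — the unitaries differ by at most a global phase.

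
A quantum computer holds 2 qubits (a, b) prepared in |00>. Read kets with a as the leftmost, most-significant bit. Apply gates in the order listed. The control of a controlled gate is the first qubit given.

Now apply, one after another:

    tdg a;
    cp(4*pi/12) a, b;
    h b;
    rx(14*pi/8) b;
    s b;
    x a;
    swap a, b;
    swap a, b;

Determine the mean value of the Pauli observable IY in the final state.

The observable IY averages to 1.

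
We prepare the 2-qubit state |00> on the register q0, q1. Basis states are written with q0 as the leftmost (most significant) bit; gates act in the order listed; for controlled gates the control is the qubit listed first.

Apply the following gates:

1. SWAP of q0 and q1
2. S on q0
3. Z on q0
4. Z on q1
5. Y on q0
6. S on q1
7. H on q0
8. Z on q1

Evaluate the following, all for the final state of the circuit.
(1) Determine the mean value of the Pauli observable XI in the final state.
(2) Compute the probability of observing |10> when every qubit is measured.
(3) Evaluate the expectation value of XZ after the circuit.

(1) In the final state, XI has expectation -1.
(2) Outcome |10> occurs with probability 1/2.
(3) The observable XZ averages to -1.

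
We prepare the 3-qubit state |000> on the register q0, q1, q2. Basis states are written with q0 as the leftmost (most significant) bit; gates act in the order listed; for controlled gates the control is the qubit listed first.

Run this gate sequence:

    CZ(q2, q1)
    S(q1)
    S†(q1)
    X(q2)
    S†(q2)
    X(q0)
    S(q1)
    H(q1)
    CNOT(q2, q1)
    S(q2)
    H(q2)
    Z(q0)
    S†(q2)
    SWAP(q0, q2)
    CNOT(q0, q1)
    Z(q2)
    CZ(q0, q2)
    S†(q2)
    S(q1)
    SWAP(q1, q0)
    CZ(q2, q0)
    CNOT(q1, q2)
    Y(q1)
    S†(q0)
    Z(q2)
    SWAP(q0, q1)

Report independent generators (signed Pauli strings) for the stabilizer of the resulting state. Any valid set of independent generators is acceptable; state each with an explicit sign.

The stabilizer group can be generated by +XIY, -IXI, +ZIZ, among other valid generating sets. Key observation: gates 2-3 undo each other exactly, leaving only the rest of the circuit to track.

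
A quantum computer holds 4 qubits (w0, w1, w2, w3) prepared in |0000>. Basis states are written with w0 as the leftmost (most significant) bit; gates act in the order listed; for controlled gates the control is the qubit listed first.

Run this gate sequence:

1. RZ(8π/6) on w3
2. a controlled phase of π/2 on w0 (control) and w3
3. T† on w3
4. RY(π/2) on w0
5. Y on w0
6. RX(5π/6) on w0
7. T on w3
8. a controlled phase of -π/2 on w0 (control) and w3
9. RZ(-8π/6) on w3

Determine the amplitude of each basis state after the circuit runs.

After the circuit, the state carries amplitude (1 - I)*(sqrt(3) + I)/4 on |0000>, -(1 - I)*(sqrt(3) + I)/4 on |1000>, and 0 on every other basis state.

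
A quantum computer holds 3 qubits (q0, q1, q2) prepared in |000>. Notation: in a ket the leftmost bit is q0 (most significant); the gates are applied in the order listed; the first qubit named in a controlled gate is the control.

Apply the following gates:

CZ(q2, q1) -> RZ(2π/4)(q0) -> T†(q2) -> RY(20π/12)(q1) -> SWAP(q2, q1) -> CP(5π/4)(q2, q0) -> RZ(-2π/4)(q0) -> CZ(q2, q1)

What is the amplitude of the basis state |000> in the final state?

The amplitude on |000> is -sqrt(3)/2.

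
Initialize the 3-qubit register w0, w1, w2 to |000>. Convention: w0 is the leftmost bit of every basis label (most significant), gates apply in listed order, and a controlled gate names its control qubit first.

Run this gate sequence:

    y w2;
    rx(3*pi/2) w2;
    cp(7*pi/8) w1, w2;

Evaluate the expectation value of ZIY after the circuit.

In the final state, ZIY has expectation -1.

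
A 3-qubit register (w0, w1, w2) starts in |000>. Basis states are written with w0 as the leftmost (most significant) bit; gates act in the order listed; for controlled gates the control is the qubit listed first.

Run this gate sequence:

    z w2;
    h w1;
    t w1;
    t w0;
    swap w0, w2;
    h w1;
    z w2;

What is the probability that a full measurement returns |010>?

The probability of measuring |010> is 1/2 - sqrt(2)/4.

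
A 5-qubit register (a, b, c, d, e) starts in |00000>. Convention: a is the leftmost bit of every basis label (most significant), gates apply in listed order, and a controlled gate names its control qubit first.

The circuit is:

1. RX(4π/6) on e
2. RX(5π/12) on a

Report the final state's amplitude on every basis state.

After the circuit, the state carries amplitude sqrt(6 - 3*sqrt(2))/8 + sqrt(sqrt(2) + 2)/8 on |00000>, -I*sqrt(3*sqrt(2) + 6)/8 - 3*I*sqrt(2 - sqrt(2))/8 on |00001>, -I*sqrt(3*sqrt(2) + 6)/8 + I*sqrt(2 - sqrt(2))/8 on |10000>, -3*sqrt(sqrt(2) + 2)/8 + sqrt(6 - 3*sqrt(2))/8 on |10001>, and 0 on every other basis state.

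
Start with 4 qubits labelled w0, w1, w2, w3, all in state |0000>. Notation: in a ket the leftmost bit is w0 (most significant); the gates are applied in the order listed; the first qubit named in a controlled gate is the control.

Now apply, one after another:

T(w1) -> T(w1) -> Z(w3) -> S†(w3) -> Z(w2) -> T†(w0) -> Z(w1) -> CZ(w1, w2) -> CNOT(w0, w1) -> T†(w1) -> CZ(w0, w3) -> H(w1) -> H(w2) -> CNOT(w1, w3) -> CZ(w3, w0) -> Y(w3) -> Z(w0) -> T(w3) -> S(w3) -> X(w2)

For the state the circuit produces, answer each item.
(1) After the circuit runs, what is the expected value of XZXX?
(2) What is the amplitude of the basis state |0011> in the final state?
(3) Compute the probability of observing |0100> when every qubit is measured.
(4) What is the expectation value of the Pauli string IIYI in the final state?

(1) The expectation value of XZXX is 0.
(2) The amplitude on |0011> is -exp(I*pi/4)/2.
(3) A full measurement returns |0100> with probability 1/4.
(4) The expectation value of IIYI is 0.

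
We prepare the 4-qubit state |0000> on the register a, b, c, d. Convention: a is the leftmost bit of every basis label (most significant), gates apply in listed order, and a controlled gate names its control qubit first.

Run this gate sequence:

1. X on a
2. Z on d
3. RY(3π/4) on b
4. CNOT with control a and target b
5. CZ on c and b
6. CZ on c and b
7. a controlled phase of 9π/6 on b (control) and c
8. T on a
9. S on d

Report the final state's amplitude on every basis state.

The final amplitudes are sqrt(sqrt(2) + 2)*exp(I*pi/4)/2 on |1000>, sqrt(2 - sqrt(2))*exp(I*pi/4)/2 on |1100>, and 0 on every other basis state.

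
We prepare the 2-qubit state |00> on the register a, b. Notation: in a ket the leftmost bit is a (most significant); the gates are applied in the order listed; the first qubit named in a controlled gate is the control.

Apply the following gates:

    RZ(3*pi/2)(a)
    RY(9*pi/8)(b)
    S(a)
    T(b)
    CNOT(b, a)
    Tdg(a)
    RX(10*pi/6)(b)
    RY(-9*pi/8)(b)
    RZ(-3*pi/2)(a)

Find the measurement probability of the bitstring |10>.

A full measurement returns |10> with probability sqrt(2)/32 + 5/16 + 3*sqrt(sqrt(2) + 2)/16.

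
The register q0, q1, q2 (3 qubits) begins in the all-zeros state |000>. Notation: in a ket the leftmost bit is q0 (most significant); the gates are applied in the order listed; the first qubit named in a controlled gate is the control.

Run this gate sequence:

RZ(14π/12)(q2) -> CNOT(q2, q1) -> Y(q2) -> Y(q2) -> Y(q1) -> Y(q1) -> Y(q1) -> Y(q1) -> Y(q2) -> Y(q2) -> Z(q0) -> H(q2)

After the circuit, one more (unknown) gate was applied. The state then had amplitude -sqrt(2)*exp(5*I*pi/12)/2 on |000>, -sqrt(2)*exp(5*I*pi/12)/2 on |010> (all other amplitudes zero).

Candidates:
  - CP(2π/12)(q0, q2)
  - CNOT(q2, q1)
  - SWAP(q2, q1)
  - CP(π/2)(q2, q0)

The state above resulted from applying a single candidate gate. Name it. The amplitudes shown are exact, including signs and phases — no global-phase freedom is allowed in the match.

It was SWAP(q2, q1) that produced the state shown.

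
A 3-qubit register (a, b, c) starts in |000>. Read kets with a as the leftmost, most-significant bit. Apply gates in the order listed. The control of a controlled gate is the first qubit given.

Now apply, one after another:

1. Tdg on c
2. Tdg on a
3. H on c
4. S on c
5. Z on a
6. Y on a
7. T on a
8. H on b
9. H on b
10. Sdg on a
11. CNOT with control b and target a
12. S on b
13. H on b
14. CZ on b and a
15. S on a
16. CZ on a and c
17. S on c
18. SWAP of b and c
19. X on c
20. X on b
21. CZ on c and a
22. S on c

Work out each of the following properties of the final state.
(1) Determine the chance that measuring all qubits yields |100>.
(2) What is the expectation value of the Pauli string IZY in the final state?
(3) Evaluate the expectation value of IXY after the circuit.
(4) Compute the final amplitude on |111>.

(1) A full measurement returns |100> with probability 1/4. Key observation: gates 8-9 undo each other exactly, leaving only the rest of the circuit to track.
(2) The observable IZY averages to 0.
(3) The expectation value of IXY is 1.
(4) The final state's coefficient on |111> equals exp(I*pi/4)/2.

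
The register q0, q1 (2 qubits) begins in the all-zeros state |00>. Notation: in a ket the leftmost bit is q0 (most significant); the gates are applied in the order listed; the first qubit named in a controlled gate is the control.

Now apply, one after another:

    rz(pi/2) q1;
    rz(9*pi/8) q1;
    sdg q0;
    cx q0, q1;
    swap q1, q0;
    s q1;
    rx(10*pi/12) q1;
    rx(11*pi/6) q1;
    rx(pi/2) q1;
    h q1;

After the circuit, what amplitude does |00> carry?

The final state's coefficient on |00> equals (-sqrt(3) + 1 - sqrt(3)*I - I)*exp(3*I*pi/16)/4.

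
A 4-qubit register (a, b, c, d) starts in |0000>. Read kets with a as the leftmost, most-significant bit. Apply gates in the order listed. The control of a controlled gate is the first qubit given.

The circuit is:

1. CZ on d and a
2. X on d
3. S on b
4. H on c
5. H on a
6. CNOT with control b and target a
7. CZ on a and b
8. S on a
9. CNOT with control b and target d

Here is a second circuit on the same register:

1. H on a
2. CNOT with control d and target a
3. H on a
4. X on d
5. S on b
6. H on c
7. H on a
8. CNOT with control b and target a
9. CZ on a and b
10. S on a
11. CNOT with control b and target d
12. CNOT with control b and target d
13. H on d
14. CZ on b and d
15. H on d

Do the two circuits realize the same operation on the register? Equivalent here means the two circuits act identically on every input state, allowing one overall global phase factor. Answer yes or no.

Yes, they are equivalent — the unitaries differ by at most a global phase.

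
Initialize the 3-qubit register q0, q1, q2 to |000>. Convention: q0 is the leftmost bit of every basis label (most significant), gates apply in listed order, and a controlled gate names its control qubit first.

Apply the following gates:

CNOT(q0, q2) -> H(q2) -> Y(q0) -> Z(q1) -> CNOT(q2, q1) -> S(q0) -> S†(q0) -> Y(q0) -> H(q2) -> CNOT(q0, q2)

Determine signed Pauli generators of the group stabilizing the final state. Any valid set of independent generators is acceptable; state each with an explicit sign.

The final state is stabilized by the group generated by +IXZ, +IZX, +ZII; other independent generating sets are equally valid.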